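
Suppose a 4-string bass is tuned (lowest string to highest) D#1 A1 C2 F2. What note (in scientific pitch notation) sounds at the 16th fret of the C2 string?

C2 is MIDI 36. Adding 16 gives 52, which is E3.

E3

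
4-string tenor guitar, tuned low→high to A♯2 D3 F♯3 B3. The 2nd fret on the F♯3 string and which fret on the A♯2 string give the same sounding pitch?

Fret 2 on F♯3 is MIDI 54 + 2 = 56 (G♯3). On the A♯2 string (open MIDI 46), that pitch is 56 − 46 = fret 10.

10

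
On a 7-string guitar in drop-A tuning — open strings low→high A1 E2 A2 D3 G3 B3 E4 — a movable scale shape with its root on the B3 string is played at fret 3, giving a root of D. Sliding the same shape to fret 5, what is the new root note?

Moving from fret 3 to fret 5 shifts the root by 2 semitones.
D up 2 semitones is E.

E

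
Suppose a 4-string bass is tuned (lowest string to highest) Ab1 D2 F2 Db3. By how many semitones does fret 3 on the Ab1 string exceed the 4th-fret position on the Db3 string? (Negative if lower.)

-18 semitones

Ab1 at fret 3 → B1 (MIDI 35); Db3 at fret 4 → F3 (MIDI 53).
35 − 53 = -18, so the two pitches are 18 semitones apart.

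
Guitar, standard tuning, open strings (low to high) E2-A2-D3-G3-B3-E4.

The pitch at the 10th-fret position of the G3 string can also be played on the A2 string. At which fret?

20

G3 at fret 10 is G3 + 10 semitones = F4.
The open A2 string is 10 semitones below the open G3, so the same pitch on the A2 string lies at fret 10 + 10 = 20.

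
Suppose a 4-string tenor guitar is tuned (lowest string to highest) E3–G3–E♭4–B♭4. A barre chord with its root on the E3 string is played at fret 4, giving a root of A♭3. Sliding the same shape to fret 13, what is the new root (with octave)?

F4

Moving from fret 4 to fret 13 shifts the root by 9 semitones.
A♭3 up 9 semitones is F4.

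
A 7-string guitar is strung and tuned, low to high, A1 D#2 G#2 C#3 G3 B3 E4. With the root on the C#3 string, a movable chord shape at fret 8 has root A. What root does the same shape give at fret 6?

G

Moving from fret 8 to fret 6 shifts the root by -2 semitones.
A down 2 semitones is G.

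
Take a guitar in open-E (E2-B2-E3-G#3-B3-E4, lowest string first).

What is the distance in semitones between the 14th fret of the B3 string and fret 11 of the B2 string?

15 semitones

B3 at fret 14 → C#5 (MIDI 73); B2 at fret 11 → A#3 (MIDI 58).
73 − 58 = 15, so the two pitches are 15 semitones apart, with C#5 the higher.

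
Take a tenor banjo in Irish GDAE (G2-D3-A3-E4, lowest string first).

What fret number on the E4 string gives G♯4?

4

G♯4 is 4 semitones above the open E4 (E–F–F#–G–G#), so it sits at fret 4.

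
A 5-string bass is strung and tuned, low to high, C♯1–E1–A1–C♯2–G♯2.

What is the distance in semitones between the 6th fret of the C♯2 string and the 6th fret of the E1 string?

9 semitones

C♯2 at fret 6 → G2 (MIDI 43); E1 at fret 6 → A♯1 (MIDI 34).
43 − 34 = 9, so the two pitches are 9 semitones apart, with G2 the higher.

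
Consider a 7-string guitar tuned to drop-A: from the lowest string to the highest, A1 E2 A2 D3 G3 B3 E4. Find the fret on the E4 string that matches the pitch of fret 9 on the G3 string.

G3 at fret 9 is G3 + 9 semitones = E4.
The open E4 string is 9 semitones above the open G3, so the same pitch on the E4 string lies at fret 9 − 9 = 0.

0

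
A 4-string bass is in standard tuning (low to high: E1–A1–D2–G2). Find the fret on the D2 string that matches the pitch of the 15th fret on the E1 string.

E1 at fret 15 is E1 + 15 semitones = G2.
The open D2 string is 10 semitones above the open E1, so the same pitch on the D2 string lies at fret 15 − 10 = 5.

5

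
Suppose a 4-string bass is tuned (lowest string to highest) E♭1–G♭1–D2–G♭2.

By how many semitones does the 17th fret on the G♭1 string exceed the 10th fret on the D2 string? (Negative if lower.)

G♭1 at fret 17 → B2 (MIDI 47); D2 at fret 10 → C3 (MIDI 48).
47 − 48 = -1, so the two pitches are 1 semitone apart.

-1 semitone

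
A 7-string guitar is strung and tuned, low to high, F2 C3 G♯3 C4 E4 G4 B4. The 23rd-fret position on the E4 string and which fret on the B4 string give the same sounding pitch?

16

Fret 23 on E4 is MIDI 64 + 23 = 87 (D♯6). On the B4 string (open MIDI 71), that pitch is 87 − 71 = fret 16.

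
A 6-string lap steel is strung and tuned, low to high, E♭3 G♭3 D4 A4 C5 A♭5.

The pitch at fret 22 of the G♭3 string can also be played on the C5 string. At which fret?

Fret 22 on G♭3 is MIDI 54 + 22 = 76 (E5). On the C5 string (open MIDI 72), that pitch is 76 − 72 = fret 4.

4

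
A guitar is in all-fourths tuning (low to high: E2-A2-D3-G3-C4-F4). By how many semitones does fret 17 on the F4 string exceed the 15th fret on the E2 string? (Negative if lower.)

27 semitones

F4 at fret 17 → A#5 (MIDI 82); E2 at fret 15 → G3 (MIDI 55).
82 − 55 = 27, so the two pitches are 27 semitones apart.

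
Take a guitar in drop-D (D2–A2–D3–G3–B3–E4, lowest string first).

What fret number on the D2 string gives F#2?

F#2 is 4 semitones above the open D2 (D–D#–E–F–F#), so it sits at fret 4.

4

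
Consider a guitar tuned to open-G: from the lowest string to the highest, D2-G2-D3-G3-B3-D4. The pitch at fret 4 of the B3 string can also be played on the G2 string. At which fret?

B3 at fret 4 is B3 + 4 semitones = D#4.
The open G2 string is 16 semitones below the open B3, so the same pitch on the G2 string lies at fret 4 + 16 = 20.

20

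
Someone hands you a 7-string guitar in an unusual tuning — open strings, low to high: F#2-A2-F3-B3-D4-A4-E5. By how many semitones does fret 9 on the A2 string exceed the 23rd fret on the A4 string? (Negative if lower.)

A2 at fret 9 → F#3 (MIDI 54); A4 at fret 23 → G#6 (MIDI 92).
54 − 92 = -38, so the two pitches are 38 semitones apart.

-38 semitones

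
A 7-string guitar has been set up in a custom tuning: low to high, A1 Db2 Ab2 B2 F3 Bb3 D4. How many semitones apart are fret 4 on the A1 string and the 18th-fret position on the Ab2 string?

25 semitones

A1 at fret 4 → Db2 (MIDI 37); Ab2 at fret 18 → D4 (MIDI 62).
37 − 62 = -25, so the two pitches are 25 semitones apart, with D4 the higher.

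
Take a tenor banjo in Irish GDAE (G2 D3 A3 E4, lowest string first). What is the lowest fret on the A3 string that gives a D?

5

From A3, count semitones up the chromatic scale until reaching D: A–A#–B–C–C#–D — 5 steps.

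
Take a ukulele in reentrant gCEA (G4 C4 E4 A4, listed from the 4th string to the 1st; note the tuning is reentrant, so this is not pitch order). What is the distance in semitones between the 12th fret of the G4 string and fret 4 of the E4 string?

G4 at fret 12 → G5 (MIDI 79); E4 at fret 4 → G#4 (MIDI 68).
79 − 68 = 11, so the two pitches are 11 semitones apart, with G5 the higher.

11 semitones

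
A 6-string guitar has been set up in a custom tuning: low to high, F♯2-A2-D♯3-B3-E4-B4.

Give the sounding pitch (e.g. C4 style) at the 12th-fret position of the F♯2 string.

F♯3

Each fret is one semitone, so F♯2 + 12 = F♯3.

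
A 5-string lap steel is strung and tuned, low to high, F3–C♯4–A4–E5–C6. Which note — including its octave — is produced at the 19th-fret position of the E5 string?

The open E5 string plus 19 semitones: E–F–F#–G–…–A–A#–B.
The walk passes from B into C once, so the octave number goes from 5 to 6.

B6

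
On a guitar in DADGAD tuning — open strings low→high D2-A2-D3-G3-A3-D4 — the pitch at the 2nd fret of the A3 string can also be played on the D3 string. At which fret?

A3 at fret 2 is A3 + 2 semitones = B3.
The open D3 string is 7 semitones below the open A3, so the same pitch on the D3 string lies at fret 2 + 7 = 9.

9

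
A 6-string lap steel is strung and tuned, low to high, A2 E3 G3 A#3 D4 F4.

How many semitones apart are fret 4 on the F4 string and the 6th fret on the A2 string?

F4 at fret 4 → A4 (MIDI 69); A2 at fret 6 → D#3 (MIDI 51).
69 − 51 = 18, so the two pitches are 18 semitones apart, with A4 the higher.

18 semitones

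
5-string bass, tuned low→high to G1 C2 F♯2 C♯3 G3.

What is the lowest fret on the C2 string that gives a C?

0

From C2, count semitones up the chromatic scale until reaching C: C — 0 steps.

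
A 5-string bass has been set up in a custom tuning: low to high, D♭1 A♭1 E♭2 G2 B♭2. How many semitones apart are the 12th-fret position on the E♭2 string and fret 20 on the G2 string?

E♭2 at fret 12 → E♭3 (MIDI 51); G2 at fret 20 → E♭4 (MIDI 63).
51 − 63 = -12, so the two pitches are 12 semitones apart, with E♭4 the higher.

12 semitones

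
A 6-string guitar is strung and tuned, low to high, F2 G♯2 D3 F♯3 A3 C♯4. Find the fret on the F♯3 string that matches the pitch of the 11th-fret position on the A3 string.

14

A3 at fret 11 is A3 + 11 semitones = G♯4.
The open F♯3 string is 3 semitones below the open A3, so the same pitch on the F♯3 string lies at fret 11 + 3 = 14.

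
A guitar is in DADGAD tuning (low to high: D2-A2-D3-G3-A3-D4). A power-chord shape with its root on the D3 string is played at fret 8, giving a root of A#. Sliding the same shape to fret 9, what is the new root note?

B

Moving from fret 8 to fret 9 shifts the root by 1 semitone.
A# up 1 semitone is B.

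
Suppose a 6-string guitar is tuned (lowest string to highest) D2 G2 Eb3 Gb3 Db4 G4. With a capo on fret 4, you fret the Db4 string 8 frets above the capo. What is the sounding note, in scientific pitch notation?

The capo raises the open Db4 by 4 semitones to F4; fretting 8 more gives Db4 + 4 + 8 = Db4 + 12 semitones = Db5.
(Also written C#.)

Db5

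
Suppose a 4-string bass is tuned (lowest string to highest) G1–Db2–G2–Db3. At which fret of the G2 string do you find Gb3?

11

Gb3 is 11 semitones above the open G2 (G–Ab–A–Bb–…–E–F–Gb), so it sits at fret 11.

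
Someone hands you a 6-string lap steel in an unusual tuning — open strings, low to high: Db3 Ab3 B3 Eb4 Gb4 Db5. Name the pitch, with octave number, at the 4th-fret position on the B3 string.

Eb4

B3 is MIDI 59. Adding 4 gives 63, which is Eb4.
(Equivalently spelled D#4.)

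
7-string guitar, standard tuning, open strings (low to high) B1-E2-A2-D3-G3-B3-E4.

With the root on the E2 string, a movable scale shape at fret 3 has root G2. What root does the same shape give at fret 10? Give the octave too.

Moving from fret 3 to fret 10 shifts the root by 7 semitones.
G2 up 7 semitones is D3.

D3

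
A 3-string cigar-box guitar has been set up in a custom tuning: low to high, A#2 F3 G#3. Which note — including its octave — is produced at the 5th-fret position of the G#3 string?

The open G#3 string plus 5 semitones: G#–A–A#–B–C–C#.
The walk passes from B into C once, so the octave number goes from 3 to 4.
(Equivalently spelled Db4.)

C#4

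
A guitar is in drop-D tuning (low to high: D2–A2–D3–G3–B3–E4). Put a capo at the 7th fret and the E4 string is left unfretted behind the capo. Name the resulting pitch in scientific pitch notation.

The capo raises the open E4 by 7 semitones to B4; fretting 0 more gives E4 + 7 + 0 = E4 + 7 semitones = B4.

B4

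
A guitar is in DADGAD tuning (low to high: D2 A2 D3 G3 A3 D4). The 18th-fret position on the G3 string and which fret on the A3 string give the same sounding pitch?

16

Fret 18 on G3 is MIDI 55 + 18 = 73 (C#5). On the A3 string (open MIDI 57), that pitch is 73 − 57 = fret 16.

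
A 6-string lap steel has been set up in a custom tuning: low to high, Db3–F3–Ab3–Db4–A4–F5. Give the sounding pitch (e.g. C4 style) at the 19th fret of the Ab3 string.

Each fret is one semitone, so Ab3 + 19 = Eb5.
(Equivalently spelled D#5.)

Eb5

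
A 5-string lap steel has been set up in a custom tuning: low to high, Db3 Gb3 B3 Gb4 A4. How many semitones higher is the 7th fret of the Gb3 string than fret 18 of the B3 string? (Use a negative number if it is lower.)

Gb3 at fret 7 → Db4 (MIDI 61); B3 at fret 18 → F5 (MIDI 77).
61 − 77 = -16, so the two pitches are 16 semitones apart.

-16 semitones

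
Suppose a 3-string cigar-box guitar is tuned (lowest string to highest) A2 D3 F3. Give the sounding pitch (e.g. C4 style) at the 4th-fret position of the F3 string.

F3 is MIDI 53. Adding 4 gives 57, which is A3.

A3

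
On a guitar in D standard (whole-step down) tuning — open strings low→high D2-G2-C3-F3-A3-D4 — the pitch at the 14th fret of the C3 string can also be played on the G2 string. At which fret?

C3 at fret 14 is C3 + 14 semitones = D4.
The open G2 string is 5 semitones below the open C3, so the same pitch on the G2 string lies at fret 14 + 5 = 19.

19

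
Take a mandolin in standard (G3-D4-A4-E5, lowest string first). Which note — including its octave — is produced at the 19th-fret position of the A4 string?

Each fret is one semitone, so A4 + 19 = E6.

E6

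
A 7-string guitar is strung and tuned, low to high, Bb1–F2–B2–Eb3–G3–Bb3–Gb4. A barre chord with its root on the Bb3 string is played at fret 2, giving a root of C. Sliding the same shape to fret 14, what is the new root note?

Moving from fret 2 to fret 14 shifts the root by 12 semitones.
C up 12 semitones is C.

C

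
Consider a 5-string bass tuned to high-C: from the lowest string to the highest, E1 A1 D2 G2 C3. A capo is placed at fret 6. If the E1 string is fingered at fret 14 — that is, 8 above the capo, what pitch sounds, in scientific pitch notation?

The capo raises the open E1 by 6 semitones to A♯1; fretting 8 more gives E1 + 6 + 8 = E1 + 14 semitones = F♯2.

F♯2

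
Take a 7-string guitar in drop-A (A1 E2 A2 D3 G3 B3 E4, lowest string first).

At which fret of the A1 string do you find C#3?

C#3 is 16 semitones above the open A1 (A–A#–B–C–…–B–C–C#), so it sits at fret 16.

16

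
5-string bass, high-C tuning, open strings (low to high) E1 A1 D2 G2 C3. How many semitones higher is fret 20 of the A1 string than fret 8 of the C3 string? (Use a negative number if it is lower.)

-3 semitones

A1 at fret 20 → F3 (MIDI 53); C3 at fret 8 → G♯3 (MIDI 56).
53 − 56 = -3, so the two pitches are 3 semitones apart.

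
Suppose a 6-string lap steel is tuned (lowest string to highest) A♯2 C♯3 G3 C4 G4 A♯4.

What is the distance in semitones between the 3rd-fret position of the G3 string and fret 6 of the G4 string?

G3 at fret 3 → A♯3 (MIDI 58); G4 at fret 6 → C♯5 (MIDI 73).
58 − 73 = -15, so the two pitches are 15 semitones apart, with C♯5 the higher.

15 semitones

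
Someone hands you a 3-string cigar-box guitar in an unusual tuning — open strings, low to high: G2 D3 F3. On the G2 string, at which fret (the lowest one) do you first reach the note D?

7

From G2, count semitones up the chromatic scale until reaching D: G–G#–A–A#–B–C–C#–D — 7 steps.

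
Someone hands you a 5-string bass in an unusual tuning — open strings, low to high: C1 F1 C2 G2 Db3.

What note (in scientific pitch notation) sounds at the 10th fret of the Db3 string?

B3

Each fret is one semitone, so Db3 + 10 = B3.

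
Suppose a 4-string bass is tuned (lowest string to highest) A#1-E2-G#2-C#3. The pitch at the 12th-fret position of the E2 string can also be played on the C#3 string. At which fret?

3

Fret 12 on E2 is MIDI 40 + 12 = 52 (E3). On the C#3 string (open MIDI 49), that pitch is 52 − 49 = fret 3.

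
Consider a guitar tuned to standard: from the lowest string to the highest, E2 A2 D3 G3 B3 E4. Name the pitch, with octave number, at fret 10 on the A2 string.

A2 is MIDI 45. Adding 10 gives 55, which is G3.

G3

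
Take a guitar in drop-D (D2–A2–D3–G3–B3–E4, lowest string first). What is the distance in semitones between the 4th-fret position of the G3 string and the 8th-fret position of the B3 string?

8 semitones

G3 at fret 4 → B3 (MIDI 59); B3 at fret 8 → G4 (MIDI 67).
59 − 67 = -8, so the two pitches are 8 semitones apart, with G4 the higher.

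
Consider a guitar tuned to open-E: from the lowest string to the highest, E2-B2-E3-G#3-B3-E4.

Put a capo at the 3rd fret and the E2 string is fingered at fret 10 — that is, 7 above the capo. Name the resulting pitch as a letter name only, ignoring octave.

The capo raises the open E2 by 3 semitones to G2; fretting 7 more gives E2 + 3 + 7 = E2 + 10 semitones, landing on D.

D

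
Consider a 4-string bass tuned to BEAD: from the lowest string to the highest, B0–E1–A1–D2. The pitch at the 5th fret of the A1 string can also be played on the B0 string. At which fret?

A1 at fret 5 is A1 + 5 semitones = D2.
The open B0 string is 10 semitones below the open A1, so the same pitch on the B0 string lies at fret 5 + 10 = 15.

15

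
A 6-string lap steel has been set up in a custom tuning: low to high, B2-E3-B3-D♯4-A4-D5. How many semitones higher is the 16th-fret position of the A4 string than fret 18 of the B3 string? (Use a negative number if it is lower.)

8 semitones

A4 at fret 16 → C♯6 (MIDI 85); B3 at fret 18 → F5 (MIDI 77).
85 − 77 = 8, so the two pitches are 8 semitones apart.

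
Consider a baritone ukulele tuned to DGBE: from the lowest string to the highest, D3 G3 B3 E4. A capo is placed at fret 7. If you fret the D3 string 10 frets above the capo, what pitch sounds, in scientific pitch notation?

G4

The capo raises the open D3 by 7 semitones to A3; fretting 10 more gives D3 + 7 + 10 = D3 + 17 semitones = G4.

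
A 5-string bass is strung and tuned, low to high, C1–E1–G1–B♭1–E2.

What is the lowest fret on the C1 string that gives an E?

4

From C1, count semitones up the chromatic scale until reaching E: C–Db–D–Eb–E — 4 steps.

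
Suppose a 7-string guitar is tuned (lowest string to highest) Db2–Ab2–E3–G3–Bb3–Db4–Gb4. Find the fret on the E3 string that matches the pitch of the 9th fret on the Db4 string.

18

Db4 at fret 9 is Db4 + 9 semitones = Bb4.
The open E3 string is 9 semitones below the open Db4, so the same pitch on the E3 string lies at fret 9 + 9 = 18.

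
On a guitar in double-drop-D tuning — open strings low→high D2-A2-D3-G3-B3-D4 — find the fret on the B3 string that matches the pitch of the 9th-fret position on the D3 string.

D3 at fret 9 is D3 + 9 semitones = B3.
The open B3 string is 9 semitones above the open D3, so the same pitch on the B3 string lies at fret 9 − 9 = 0.

0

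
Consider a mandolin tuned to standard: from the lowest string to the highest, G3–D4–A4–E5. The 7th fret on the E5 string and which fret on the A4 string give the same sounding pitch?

E5 at fret 7 is E5 + 7 semitones = B5.
The open A4 string is 7 semitones below the open E5, so the same pitch on the A4 string lies at fret 7 + 7 = 14.

14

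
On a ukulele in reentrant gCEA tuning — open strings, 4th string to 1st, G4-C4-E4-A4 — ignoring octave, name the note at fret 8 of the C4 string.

G#

The open C4 string plus 8 semitones: C–C#–D–D#–E–F–F#–G–G#.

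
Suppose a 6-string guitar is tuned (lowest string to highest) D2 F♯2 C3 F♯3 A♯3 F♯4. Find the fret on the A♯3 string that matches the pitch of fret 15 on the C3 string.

5

C3 at fret 15 is C3 + 15 semitones = D♯4.
The open A♯3 string is 10 semitones above the open C3, so the same pitch on the A♯3 string lies at fret 15 − 10 = 5.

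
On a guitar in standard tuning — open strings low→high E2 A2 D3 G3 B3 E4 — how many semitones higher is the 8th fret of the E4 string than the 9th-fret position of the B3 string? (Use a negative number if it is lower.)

4 semitones

E4 at fret 8 → C5 (MIDI 72); B3 at fret 9 → G#4 (MIDI 68).
72 − 68 = 4, so the two pitches are 4 semitones apart.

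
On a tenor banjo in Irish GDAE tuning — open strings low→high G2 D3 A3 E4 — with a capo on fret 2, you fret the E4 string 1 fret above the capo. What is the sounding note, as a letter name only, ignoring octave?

G

The capo raises the open E4 by 2 semitones to F#4; fretting 1 more gives E4 + 2 + 1 = E4 + 3 semitones, landing on G.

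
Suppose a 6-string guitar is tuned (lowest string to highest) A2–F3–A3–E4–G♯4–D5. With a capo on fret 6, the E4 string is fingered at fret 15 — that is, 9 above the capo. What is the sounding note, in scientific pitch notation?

The capo raises the open E4 by 6 semitones to A♯4; fretting 9 more gives E4 + 6 + 9 = E4 + 15 semitones = G5.

G5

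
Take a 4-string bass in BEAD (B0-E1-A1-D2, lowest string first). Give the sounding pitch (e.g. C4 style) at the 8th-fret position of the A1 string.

F2

The open A1 string plus 8 semitones: A–A#–B–C–C#–D–D#–E–F.
The walk passes from B into C once, so the octave number goes from 1 to 2.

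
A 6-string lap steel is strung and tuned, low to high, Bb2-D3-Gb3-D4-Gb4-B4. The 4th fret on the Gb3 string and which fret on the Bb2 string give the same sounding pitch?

12

Fret 4 on Gb3 is MIDI 54 + 4 = 58 (Bb3). On the Bb2 string (open MIDI 46), that pitch is 58 − 46 = fret 12.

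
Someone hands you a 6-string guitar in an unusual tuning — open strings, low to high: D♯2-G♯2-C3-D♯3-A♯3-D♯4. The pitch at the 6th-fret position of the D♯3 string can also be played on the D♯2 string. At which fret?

Fret 6 on D♯3 is MIDI 51 + 6 = 57 (A3). On the D♯2 string (open MIDI 39), that pitch is 57 − 39 = fret 18.

18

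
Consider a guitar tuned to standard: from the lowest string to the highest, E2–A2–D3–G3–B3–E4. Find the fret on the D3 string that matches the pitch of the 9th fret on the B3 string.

18

B3 at fret 9 is B3 + 9 semitones = G#4.
The open D3 string is 9 semitones below the open B3, so the same pitch on the D3 string lies at fret 9 + 9 = 18.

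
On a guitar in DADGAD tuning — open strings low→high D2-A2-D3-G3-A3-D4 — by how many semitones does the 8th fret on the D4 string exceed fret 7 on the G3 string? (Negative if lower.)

8 semitones

D4 at fret 8 → A♯4 (MIDI 70); G3 at fret 7 → D4 (MIDI 62).
70 − 62 = 8, so the two pitches are 8 semitones apart.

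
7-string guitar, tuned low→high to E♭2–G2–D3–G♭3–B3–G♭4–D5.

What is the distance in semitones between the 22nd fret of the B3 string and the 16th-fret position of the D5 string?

B3 at fret 22 → A5 (MIDI 81); D5 at fret 16 → G♭6 (MIDI 90).
81 − 90 = -9, so the two pitches are 9 semitones apart, with G♭6 the higher.

9 semitones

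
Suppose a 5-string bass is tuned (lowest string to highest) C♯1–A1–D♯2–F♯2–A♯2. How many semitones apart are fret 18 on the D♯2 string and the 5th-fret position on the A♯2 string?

6 semitones

D♯2 at fret 18 → A3 (MIDI 57); A♯2 at fret 5 → D♯3 (MIDI 51).
57 − 51 = 6, so the two pitches are 6 semitones apart, with A3 the higher.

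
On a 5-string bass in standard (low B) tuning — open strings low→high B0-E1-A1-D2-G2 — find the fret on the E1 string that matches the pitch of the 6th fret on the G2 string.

G2 at fret 6 is G2 + 6 semitones = C♯3.
The open E1 string is 15 semitones below the open G2, so the same pitch on the E1 string lies at fret 6 + 15 = 21.

21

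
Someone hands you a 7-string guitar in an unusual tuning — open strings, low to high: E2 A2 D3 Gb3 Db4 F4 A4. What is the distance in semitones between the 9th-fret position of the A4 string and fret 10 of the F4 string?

3 semitones

A4 at fret 9 → Gb5 (MIDI 78); F4 at fret 10 → Eb5 (MIDI 75).
78 − 75 = 3, so the two pitches are 3 semitones apart, with Gb5 the higher.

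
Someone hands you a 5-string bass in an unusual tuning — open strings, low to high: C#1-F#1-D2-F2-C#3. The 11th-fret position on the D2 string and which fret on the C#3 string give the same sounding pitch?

D2 at fret 11 is D2 + 11 semitones = C#3.
The open C#3 string is 11 semitones above the open D2, so the same pitch on the C#3 string lies at fret 11 − 11 = 0.

0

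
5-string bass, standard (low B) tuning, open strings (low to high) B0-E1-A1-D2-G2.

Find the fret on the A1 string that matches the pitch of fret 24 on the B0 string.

14

B0 at fret 24 is B0 + 24 semitones = B2.
The open A1 string is 10 semitones above the open B0, so the same pitch on the A1 string lies at fret 24 − 10 = 14.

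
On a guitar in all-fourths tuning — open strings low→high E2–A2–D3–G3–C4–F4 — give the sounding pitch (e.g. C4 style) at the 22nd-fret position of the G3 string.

F5

G3 is MIDI 55. Adding 22 gives 77, which is F5.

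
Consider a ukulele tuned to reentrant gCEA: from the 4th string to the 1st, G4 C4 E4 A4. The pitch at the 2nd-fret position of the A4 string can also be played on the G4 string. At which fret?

Fret 2 on A4 is MIDI 69 + 2 = 71 (B4). On the G4 string (open MIDI 67), that pitch is 71 − 67 = fret 4.

4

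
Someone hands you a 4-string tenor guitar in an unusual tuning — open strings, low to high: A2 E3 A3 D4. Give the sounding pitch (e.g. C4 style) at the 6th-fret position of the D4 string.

Ab4

The open D4 string plus 6 semitones: D–Eb–E–F–Gb–G–Ab.
No B→C boundary is crossed, so the octave stays at 4.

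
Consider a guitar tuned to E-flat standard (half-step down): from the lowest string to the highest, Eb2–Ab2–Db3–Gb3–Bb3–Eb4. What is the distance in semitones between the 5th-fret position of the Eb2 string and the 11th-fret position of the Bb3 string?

Eb2 at fret 5 → Ab2 (MIDI 44); Bb3 at fret 11 → A4 (MIDI 69).
44 − 69 = -25, so the two pitches are 25 semitones apart, with A4 the higher.

25 semitones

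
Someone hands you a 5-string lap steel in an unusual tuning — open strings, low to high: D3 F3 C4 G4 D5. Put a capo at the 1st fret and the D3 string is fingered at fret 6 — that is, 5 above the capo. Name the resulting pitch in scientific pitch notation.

G#3

The capo raises the open D3 by 1 semitone to D#3; fretting 5 more gives D3 + 1 + 5 = D3 + 6 semitones = G#3.
(Also written Ab.)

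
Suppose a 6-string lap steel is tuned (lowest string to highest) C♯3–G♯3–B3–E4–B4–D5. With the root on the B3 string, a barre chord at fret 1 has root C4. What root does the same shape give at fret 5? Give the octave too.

Moving from fret 1 to fret 5 shifts the root by 4 semitones.
C4 up 4 semitones is E4.

E4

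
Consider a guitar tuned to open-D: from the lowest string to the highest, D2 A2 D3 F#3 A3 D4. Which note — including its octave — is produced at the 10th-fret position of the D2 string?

Each fret is one semitone, so D2 + 10 = C3.

C3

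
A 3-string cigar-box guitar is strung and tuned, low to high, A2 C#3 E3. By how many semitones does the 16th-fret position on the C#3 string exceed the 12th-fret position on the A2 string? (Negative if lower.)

8 semitones

C#3 at fret 16 → F4 (MIDI 65); A2 at fret 12 → A3 (MIDI 57).
65 − 57 = 8, so the two pitches are 8 semitones apart.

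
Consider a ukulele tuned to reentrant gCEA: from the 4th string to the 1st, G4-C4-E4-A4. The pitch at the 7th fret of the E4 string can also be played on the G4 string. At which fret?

4

Fret 7 on E4 is MIDI 64 + 7 = 71 (B4). On the G4 string (open MIDI 67), that pitch is 71 − 67 = fret 4.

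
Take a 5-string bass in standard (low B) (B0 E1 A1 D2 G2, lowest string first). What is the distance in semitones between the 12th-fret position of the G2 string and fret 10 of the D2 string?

7 semitones

G2 at fret 12 → G3 (MIDI 55); D2 at fret 10 → C3 (MIDI 48).
55 − 48 = 7, so the two pitches are 7 semitones apart, with G3 the higher.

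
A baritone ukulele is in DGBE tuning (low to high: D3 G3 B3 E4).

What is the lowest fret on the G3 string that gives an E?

From G3, count semitones up the chromatic scale until reaching E: G–G#–A–A#–B–C–C#–D–D#–E — 9 steps.

9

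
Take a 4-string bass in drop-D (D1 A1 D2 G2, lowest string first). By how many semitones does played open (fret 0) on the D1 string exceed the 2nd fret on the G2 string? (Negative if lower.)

-19 semitones

D1 at fret 0 → D1 (MIDI 26); G2 at fret 2 → A2 (MIDI 45).
26 − 45 = -19, so the two pitches are 19 semitones apart.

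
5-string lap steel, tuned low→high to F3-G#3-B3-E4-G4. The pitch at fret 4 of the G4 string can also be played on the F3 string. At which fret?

18

Fret 4 on G4 is MIDI 67 + 4 = 71 (B4). On the F3 string (open MIDI 53), that pitch is 71 − 53 = fret 18.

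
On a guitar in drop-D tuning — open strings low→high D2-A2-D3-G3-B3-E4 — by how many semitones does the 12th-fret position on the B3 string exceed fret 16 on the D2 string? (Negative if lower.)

B3 at fret 12 → B4 (MIDI 71); D2 at fret 16 → F#3 (MIDI 54).
71 − 54 = 17, so the two pitches are 17 semitones apart.

17 semitones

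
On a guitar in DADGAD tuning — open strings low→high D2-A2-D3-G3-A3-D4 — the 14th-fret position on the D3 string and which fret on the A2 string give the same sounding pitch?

D3 at fret 14 is D3 + 14 semitones = E4.
The open A2 string is 5 semitones below the open D3, so the same pitch on the A2 string lies at fret 14 + 5 = 19.

19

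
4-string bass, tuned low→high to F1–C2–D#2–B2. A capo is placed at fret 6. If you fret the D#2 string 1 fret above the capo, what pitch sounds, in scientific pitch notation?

The capo raises the open D#2 by 6 semitones to A2; fretting 1 more gives D#2 + 6 + 1 = D#2 + 7 semitones = A#2.

A#2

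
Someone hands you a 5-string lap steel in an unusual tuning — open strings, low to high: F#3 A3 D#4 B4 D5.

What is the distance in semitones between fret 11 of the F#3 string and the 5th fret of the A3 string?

3 semitones

F#3 at fret 11 → F4 (MIDI 65); A3 at fret 5 → D4 (MIDI 62).
65 − 62 = 3, so the two pitches are 3 semitones apart, with F4 the higher.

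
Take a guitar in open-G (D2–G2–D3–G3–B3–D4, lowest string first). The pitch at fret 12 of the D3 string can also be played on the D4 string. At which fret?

Fret 12 on D3 is MIDI 50 + 12 = 62 (D4). On the D4 string (open MIDI 62), that pitch is 62 − 62 = fret 0.

0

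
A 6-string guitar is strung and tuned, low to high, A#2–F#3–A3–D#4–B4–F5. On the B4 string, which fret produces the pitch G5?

8

G5 is 8 semitones above the open B4 (B–C–C#–D–D#–E–F–F#–G), so it sits at fret 8.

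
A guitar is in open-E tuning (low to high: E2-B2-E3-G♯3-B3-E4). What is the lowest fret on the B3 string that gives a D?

From B3, count semitones up the chromatic scale until reaching D: B–C–C#–D — 3 steps.

3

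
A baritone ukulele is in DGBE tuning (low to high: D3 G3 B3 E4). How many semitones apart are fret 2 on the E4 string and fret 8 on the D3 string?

8 semitones

E4 at fret 2 → F♯4 (MIDI 66); D3 at fret 8 → A♯3 (MIDI 58).
66 − 58 = 8, so the two pitches are 8 semitones apart, with F♯4 the higher.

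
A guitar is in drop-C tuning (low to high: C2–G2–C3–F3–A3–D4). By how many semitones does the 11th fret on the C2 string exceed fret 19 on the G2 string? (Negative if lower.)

-15 semitones

C2 at fret 11 → B2 (MIDI 47); G2 at fret 19 → D4 (MIDI 62).
47 − 62 = -15, so the two pitches are 15 semitones apart.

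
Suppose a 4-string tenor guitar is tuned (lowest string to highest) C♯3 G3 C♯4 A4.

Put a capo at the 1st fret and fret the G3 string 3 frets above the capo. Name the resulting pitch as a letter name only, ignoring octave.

B

The capo raises the open G3 by 1 semitone to G♯3; fretting 3 more gives G3 + 1 + 3 = G3 + 4 semitones, landing on B.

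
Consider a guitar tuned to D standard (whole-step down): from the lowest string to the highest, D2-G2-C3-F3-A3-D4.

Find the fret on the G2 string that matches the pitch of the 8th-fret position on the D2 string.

3

D2 at fret 8 is D2 + 8 semitones = A#2.
The open G2 string is 5 semitones above the open D2, so the same pitch on the G2 string lies at fret 8 − 5 = 3.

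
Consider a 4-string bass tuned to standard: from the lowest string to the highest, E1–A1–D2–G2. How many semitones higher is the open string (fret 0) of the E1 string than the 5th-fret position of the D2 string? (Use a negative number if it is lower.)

E1 at fret 0 → E1 (MIDI 28); D2 at fret 5 → G2 (MIDI 43).
28 − 43 = -15, so the two pitches are 15 semitones apart.

-15 semitones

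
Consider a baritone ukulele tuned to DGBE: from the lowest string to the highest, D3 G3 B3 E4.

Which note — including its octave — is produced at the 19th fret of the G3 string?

Each fret is one semitone, so G3 + 19 = D5.

D5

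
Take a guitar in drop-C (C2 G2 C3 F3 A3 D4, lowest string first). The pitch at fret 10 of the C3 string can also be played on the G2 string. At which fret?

C3 at fret 10 is C3 + 10 semitones = A#3.
The open G2 string is 5 semitones below the open C3, so the same pitch on the G2 string lies at fret 10 + 5 = 15.

15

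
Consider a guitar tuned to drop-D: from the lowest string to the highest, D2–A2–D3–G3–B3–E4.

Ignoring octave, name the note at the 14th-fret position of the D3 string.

D3 is MIDI 50. Adding 14 gives 64; 64 mod 12 = 4, i.e. E.

E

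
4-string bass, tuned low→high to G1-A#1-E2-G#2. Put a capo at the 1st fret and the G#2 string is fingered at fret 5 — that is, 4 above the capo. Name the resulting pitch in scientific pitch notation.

C#3

The capo raises the open G#2 by 1 semitone to A2; fretting 4 more gives G#2 + 1 + 4 = G#2 + 5 semitones = C#3.
(Also written Db.)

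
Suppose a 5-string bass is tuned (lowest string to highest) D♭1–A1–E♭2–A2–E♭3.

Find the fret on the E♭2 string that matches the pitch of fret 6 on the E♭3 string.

18

Fret 6 on E♭3 is MIDI 51 + 6 = 57 (A3). On the E♭2 string (open MIDI 39), that pitch is 57 − 39 = fret 18.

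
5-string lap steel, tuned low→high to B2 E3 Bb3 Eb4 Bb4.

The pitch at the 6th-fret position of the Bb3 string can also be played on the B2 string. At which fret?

Fret 6 on Bb3 is MIDI 58 + 6 = 64 (E4). On the B2 string (open MIDI 47), that pitch is 64 − 47 = fret 17.

17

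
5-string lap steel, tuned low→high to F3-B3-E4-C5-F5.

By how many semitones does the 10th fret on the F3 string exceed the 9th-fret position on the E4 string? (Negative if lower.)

F3 at fret 10 → Eb4 (MIDI 63); E4 at fret 9 → Db5 (MIDI 73).
63 − 73 = -10, so the two pitches are 10 semitones apart.

-10 semitones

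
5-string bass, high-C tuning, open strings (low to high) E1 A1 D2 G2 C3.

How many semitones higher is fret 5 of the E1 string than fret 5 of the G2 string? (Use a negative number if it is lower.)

-15 semitones

E1 at fret 5 → A1 (MIDI 33); G2 at fret 5 → C3 (MIDI 48).
33 − 48 = -15, so the two pitches are 15 semitones apart.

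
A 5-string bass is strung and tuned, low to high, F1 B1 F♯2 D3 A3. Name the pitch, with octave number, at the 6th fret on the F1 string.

F1 is MIDI 29. Adding 6 gives 35, which is B1.

B1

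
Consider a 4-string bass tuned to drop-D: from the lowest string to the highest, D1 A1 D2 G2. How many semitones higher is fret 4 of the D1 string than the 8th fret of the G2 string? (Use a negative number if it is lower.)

D1 at fret 4 → F#1 (MIDI 30); G2 at fret 8 → D#3 (MIDI 51).
30 − 51 = -21, so the two pitches are 21 semitones apart.

-21 semitones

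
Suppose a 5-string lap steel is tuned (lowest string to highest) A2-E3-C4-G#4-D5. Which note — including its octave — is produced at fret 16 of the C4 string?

C4 is MIDI 60. Adding 16 gives 76, which is E5.

E5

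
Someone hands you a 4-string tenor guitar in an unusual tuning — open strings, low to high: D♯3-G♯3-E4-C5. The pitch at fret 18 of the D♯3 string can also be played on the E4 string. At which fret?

Fret 18 on D♯3 is MIDI 51 + 18 = 69 (A4). On the E4 string (open MIDI 64), that pitch is 69 − 64 = fret 5.

5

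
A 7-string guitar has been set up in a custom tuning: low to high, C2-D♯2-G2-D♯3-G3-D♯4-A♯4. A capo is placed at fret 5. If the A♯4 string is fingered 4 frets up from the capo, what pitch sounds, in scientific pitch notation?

G5

The capo raises the open A♯4 by 5 semitones to D♯5; fretting 4 more gives A♯4 + 5 + 4 = A♯4 + 9 semitones = G5.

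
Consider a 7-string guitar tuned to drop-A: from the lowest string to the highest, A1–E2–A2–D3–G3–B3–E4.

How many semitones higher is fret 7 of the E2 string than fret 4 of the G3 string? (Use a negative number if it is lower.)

-12 semitones

E2 at fret 7 → B2 (MIDI 47); G3 at fret 4 → B3 (MIDI 59).
47 − 59 = -12, so the two pitches are 12 semitones apart.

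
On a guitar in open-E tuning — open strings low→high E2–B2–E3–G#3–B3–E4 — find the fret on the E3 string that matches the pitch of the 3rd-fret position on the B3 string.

B3 at fret 3 is B3 + 3 semitones = D4.
The open E3 string is 7 semitones below the open B3, so the same pitch on the E3 string lies at fret 3 + 7 = 10.

10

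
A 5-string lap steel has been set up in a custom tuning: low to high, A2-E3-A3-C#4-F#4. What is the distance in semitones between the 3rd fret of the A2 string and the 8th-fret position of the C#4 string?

21 semitones

A2 at fret 3 → C3 (MIDI 48); C#4 at fret 8 → A4 (MIDI 69).
48 − 69 = -21, so the two pitches are 21 semitones apart, with A4 the higher.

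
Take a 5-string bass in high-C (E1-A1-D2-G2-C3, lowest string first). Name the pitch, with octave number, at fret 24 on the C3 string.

Each fret is one semitone, so C3 + 24 = C5.

C5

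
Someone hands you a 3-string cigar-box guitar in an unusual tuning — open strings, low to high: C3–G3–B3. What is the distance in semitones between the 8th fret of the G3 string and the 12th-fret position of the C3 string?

G3 at fret 8 → D#4 (MIDI 63); C3 at fret 12 → C4 (MIDI 60).
63 − 60 = 3, so the two pitches are 3 semitones apart, with D#4 the higher.

3 semitones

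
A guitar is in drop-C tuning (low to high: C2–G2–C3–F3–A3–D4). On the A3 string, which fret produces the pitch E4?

7

E4 is 7 semitones above the open A3 (A–A#–B–C–C#–D–D#–E), so it sits at fret 7.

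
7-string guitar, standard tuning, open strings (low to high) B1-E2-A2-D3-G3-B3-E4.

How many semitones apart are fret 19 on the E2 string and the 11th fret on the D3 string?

2 semitones

E2 at fret 19 → B3 (MIDI 59); D3 at fret 11 → C♯4 (MIDI 61).
59 − 61 = -2, so the two pitches are 2 semitones apart, with C♯4 the higher.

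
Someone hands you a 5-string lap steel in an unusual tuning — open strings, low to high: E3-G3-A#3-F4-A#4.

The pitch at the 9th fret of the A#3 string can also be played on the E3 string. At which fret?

A#3 at fret 9 is A#3 + 9 semitones = G4.
The open E3 string is 6 semitones below the open A#3, so the same pitch on the E3 string lies at fret 9 + 6 = 15.

15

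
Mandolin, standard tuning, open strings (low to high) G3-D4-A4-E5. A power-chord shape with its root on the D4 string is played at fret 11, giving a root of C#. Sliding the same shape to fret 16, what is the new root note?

Moving from fret 11 to fret 16 shifts the root by 5 semitones.
C# up 5 semitones is F#.

F#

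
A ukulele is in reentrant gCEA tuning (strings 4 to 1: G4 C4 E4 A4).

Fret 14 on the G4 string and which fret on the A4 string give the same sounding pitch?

12

G4 at fret 14 is G4 + 14 semitones = A5.
The open A4 string is 2 semitones above the open G4, so the same pitch on the A4 string lies at fret 14 − 2 = 12.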